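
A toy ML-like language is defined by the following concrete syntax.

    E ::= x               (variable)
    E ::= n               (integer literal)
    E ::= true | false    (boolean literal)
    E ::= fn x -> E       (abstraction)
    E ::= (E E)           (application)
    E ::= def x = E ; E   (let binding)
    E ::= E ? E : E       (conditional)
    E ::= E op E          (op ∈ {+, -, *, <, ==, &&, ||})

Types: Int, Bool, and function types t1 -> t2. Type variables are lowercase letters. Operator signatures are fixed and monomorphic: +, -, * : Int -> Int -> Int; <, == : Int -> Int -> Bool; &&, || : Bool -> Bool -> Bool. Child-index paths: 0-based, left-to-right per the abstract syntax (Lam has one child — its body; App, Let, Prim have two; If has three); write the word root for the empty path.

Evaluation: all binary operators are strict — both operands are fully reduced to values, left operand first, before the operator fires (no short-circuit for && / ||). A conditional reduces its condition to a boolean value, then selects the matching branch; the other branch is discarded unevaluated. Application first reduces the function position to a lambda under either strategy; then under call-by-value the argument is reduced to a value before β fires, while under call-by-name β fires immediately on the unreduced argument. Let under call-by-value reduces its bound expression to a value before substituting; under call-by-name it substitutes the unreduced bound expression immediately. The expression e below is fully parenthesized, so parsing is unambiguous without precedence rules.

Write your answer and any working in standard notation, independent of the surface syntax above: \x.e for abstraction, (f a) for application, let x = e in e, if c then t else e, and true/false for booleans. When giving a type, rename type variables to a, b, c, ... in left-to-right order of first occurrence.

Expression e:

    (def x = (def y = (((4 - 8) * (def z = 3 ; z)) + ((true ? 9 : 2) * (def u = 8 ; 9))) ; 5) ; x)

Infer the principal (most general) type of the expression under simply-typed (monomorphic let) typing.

Answer: Int

Working:
  unify Int ~ Int
  unify Int ~ Int
  unify Int ~ Int
let z : Int
z : Int
  unify Int ~ Int
  unify Int ~ Int
  unify Bool ~ Bool
  unify Int ~ Int
  unify Int ~ Int
let u : Int
  unify Int ~ Int
  unify Int ~ Int
let y : Int
let x : Int
x : Int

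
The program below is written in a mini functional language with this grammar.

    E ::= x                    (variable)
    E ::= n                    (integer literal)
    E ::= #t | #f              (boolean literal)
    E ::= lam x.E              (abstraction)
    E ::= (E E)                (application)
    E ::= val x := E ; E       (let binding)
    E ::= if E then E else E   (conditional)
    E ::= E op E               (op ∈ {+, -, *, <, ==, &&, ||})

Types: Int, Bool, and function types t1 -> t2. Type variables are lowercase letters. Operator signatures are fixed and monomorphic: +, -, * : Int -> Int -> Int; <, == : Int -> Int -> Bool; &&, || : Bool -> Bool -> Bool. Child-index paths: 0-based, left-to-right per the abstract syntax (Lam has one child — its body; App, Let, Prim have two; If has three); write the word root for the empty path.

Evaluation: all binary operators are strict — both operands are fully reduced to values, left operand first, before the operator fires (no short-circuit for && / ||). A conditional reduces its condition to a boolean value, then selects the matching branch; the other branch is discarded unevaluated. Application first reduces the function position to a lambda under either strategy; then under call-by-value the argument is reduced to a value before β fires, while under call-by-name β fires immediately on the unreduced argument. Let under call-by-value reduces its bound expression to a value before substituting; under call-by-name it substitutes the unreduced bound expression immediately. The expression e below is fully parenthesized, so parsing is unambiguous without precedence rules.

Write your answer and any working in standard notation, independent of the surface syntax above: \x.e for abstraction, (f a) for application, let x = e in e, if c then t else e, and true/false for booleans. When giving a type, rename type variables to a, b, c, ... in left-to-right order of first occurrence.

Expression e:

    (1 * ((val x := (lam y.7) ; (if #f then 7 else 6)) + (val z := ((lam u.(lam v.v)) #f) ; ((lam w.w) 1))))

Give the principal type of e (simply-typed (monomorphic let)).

Trace:
  unify Int ~ Int
\y._ : a -> Int
let x : a -> Int
  unify Bool ~ Bool
  unify Int ~ Int
  unify Int ~ Int
v : c
\v._ : c -> c
\u._ : b -> c -> c
  unify b -> c -> c ~ Bool -> d
  unify b ~ Bool
  unify c -> c ~ d
_ _ : c -> c
let z : c -> c
w : e
\w._ : e -> e
  unify e -> e ~ Int -> f
  unify e ~ Int
  unify Int ~ f
_ _ : Int
  unify Int ~ Int
  unify Int ~ Int

Answer: Int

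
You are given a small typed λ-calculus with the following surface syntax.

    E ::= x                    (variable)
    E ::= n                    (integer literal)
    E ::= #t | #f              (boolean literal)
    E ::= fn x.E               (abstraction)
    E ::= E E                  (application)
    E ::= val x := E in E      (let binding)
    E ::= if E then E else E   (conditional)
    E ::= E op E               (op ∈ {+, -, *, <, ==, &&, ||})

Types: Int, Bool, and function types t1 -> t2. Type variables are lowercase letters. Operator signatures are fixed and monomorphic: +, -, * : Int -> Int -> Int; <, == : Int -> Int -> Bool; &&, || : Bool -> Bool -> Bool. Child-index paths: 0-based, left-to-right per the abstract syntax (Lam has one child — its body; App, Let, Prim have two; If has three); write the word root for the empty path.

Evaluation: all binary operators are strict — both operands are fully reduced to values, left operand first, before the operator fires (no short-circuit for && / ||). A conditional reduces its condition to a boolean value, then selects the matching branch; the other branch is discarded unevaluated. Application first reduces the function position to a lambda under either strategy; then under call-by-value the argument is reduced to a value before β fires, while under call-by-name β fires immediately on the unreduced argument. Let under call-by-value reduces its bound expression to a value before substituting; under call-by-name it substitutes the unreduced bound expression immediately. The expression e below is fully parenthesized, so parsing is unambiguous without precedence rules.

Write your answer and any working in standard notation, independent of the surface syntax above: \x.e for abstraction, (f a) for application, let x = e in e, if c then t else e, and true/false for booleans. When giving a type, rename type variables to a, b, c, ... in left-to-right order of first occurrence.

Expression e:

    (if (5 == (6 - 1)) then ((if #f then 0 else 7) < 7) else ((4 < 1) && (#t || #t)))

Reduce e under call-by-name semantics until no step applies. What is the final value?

Working:
step 0: (if (5 == (6 - 1)) then ((if false then 0 else 7) < 7) else ((4 < 1) && (true || true)))
step 1: [delta@0.1] (if (5 == 5) then ((if false then 0 else 7) < 7) else ((4 < 1) && (true || true)))
step 2: [delta@0] (if true then ((if false then 0 else 7) < 7) else ((4 < 1) && (true || true)))
step 3: [if@root] ((if false then 0 else 7) < 7)
step 4: [if@0] (7 < 7)
step 5: [delta@root] false

Answer: false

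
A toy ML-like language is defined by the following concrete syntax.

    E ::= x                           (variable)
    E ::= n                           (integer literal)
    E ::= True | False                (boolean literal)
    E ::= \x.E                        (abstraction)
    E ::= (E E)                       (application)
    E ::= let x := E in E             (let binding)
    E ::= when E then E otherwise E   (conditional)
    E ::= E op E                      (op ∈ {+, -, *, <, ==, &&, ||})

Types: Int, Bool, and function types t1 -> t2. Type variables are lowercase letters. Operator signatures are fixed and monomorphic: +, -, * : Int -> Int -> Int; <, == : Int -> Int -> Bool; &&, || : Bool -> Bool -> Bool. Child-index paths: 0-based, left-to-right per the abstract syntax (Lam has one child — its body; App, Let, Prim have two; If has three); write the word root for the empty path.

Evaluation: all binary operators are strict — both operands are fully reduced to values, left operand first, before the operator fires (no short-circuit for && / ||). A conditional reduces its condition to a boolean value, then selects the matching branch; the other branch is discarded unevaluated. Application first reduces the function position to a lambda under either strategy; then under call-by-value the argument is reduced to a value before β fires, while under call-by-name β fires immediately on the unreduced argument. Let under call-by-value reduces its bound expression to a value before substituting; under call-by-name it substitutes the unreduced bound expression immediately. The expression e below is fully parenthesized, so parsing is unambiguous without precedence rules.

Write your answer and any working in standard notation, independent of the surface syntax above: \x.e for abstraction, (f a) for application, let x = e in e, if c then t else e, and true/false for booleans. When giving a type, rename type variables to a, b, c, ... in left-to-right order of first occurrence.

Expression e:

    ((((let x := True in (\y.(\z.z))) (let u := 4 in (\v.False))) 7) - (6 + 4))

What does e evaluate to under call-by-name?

Derivation:
step 0: ((((let x = true in (\y.(\z.z))) (let u = 4 in (\v.false))) 7) - (6 + 4))
step 1: [let@0.0.0] ((((\y.(\z.z)) (let u = 4 in (\v.false))) 7) - (6 + 4))
step 2: [beta@0.0] (((\z.z) 7) - (6 + 4))
step 3: [beta@0] (7 - (6 + 4))
step 4: [delta@1] (7 - 10)
step 5: [delta@root] -3

Answer: -3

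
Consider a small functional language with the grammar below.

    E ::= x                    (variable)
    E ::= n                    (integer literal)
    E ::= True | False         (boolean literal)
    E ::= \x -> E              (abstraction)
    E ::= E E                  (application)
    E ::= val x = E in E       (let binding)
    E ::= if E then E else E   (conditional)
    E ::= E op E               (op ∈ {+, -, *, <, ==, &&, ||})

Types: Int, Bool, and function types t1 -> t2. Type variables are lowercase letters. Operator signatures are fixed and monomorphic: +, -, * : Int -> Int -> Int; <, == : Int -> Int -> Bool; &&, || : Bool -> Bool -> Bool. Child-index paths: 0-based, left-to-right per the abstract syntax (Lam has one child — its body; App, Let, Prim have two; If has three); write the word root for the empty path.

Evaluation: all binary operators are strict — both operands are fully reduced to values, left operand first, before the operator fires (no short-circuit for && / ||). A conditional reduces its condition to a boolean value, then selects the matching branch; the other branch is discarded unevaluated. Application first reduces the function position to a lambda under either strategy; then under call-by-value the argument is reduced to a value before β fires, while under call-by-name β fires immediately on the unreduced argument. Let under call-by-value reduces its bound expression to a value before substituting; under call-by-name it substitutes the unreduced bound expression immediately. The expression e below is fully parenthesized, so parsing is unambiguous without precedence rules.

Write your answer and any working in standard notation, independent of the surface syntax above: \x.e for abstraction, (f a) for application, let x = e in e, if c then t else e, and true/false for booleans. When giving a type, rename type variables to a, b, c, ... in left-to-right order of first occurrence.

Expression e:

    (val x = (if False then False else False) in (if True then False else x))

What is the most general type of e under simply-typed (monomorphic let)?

Working:
  unify Bool ~ Bool
  unify Bool ~ Bool
let x : Bool
  unify Bool ~ Bool
x : Bool
  unify Bool ~ Bool

Answer: Bool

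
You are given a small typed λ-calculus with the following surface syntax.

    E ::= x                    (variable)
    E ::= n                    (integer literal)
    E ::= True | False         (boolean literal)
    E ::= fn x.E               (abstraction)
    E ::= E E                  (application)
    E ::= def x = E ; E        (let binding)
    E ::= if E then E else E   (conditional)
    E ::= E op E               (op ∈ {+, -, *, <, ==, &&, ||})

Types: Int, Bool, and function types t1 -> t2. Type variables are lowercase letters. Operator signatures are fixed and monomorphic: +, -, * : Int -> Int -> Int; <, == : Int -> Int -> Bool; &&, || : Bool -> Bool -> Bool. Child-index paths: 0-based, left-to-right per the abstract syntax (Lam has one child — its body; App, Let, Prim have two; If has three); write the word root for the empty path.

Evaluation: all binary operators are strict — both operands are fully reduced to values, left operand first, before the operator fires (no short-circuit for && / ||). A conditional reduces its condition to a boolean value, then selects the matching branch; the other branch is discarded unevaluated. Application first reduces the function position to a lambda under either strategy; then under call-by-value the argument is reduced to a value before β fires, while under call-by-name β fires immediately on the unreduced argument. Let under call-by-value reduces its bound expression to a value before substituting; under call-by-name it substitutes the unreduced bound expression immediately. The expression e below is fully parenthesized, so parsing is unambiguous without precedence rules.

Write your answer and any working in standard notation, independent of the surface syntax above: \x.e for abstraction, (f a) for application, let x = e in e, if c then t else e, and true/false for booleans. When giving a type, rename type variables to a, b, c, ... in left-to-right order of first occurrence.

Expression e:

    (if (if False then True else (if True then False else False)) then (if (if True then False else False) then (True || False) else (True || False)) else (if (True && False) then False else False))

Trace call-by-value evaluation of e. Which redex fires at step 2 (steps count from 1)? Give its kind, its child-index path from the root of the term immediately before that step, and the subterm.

Derivation:
step 0: (if (if false then true else (if true then false else false)) then (if (if true then false else false) then (true || false) else (true || false)) else (if (true && false) then false else false))
step 1: [if@0] (if (if true then false else false) then (if (if true then false else false) then (true || false) else (true || false)) else (if (true && false) then false else false))
step 2: [if@0] (if false then (if (if true then false else false) then (true || false) else (true || false)) else (if (true && false) then false else false))

Answer: if at 0 : (if true then false else false)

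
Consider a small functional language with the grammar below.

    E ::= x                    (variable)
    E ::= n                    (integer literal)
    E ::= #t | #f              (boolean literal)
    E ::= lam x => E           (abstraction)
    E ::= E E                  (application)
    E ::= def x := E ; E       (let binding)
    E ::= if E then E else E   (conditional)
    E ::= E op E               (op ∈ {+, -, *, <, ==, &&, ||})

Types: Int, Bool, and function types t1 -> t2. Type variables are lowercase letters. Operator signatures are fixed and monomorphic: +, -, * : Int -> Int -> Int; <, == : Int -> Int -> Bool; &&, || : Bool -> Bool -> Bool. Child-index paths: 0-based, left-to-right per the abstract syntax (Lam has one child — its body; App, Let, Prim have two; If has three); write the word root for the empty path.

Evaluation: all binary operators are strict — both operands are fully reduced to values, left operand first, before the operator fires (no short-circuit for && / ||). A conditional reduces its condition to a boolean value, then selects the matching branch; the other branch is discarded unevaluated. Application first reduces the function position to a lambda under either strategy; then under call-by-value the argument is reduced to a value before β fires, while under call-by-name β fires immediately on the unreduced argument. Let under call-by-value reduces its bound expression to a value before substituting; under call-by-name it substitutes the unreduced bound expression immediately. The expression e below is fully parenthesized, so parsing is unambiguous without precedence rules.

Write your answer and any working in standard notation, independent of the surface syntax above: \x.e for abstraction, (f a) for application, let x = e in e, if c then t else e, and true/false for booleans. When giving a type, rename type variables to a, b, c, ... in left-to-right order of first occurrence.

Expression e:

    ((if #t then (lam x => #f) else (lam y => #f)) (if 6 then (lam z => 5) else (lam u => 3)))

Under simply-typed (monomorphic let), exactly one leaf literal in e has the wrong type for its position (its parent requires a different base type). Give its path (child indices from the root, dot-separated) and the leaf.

Answer: 1.0 : 6

Working:
  unify Bool ~ Bool
\x._ : a -> Bool
\y._ : b -> Bool
  unify a -> Bool ~ b -> Bool
  unify a ~ b
  unify Bool ~ Bool
  unify Int ~ Bool
  FAIL: mismatch Int ~ Bool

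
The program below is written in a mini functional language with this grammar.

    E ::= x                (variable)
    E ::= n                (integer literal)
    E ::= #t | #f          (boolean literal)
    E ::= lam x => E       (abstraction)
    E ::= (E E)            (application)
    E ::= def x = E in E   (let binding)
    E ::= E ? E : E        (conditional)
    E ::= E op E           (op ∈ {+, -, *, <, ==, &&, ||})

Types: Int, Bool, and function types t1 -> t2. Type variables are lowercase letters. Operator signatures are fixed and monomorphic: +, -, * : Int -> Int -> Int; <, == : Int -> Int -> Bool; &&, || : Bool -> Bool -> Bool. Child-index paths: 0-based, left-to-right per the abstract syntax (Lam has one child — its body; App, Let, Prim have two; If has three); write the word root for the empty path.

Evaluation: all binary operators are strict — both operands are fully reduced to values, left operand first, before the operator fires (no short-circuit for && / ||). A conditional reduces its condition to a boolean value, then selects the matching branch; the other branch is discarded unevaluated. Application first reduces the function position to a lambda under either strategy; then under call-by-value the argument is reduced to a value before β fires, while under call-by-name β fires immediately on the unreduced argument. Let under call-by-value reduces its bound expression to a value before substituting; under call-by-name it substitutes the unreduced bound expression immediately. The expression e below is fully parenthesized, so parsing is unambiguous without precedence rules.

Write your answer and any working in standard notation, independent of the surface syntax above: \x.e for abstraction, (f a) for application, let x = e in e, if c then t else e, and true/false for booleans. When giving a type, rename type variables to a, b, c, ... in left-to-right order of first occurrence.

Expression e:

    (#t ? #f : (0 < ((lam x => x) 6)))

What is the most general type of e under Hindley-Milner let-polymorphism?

Answer: Bool

Derivation:
  unify Bool ~ Bool
  unify Int ~ Int
x : a
\x._ : a -> a
  unify a -> a ~ Int -> b
  unify a ~ Int
  unify Int ~ b
_ _ : Int
  unify Int ~ Int
  unify Bool ~ Bool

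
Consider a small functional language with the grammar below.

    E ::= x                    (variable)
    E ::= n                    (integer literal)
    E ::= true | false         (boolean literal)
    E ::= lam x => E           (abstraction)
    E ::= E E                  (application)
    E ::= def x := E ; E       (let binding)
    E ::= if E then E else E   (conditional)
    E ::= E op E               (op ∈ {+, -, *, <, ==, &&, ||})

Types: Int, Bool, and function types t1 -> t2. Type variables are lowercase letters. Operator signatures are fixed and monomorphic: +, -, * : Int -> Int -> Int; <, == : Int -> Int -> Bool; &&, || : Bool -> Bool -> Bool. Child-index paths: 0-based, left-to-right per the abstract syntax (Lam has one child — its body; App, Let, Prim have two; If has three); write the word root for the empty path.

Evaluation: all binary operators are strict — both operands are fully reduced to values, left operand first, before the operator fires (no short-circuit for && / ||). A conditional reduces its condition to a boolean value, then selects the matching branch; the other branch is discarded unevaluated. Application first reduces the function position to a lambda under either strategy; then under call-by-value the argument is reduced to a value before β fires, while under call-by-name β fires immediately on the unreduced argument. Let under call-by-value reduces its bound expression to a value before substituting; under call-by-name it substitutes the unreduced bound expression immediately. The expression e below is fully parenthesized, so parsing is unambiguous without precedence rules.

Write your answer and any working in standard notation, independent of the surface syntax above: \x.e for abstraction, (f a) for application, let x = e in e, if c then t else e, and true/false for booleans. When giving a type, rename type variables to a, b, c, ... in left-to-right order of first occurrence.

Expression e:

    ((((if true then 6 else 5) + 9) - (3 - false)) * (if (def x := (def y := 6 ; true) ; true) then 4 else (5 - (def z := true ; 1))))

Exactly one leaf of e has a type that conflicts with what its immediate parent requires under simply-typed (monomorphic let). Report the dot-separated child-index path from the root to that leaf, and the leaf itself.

Answer: 0.1.1 : false

Trace:
  unify Bool ~ Bool
  unify Int ~ Int
  unify Int ~ Int
  unify Int ~ Int
  unify Int ~ Int
  unify Int ~ Int
  unify Bool ~ Int
  FAIL: mismatch Bool ~ Int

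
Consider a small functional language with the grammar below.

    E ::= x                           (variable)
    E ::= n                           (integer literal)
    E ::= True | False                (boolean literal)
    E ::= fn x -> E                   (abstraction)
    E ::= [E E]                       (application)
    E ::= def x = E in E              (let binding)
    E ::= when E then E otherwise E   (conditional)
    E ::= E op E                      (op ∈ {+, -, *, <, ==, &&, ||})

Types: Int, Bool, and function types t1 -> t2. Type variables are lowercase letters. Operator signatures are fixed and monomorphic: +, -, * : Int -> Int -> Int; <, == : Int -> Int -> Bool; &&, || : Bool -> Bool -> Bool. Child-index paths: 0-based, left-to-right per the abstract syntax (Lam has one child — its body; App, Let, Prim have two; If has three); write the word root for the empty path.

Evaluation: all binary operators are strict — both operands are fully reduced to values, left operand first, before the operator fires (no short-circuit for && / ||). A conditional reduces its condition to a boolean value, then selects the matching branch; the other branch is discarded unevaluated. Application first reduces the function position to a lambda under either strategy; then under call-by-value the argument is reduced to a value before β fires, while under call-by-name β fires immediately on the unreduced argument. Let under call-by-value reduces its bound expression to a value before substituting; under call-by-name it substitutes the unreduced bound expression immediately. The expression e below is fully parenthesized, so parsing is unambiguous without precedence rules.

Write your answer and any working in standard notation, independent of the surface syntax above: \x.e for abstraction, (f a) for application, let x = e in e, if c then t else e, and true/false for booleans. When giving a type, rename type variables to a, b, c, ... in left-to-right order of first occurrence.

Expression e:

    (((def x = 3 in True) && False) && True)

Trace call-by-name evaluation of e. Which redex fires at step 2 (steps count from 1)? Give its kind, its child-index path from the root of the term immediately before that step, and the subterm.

Answer: delta at 0 : (true && false)

Trace:
step 0: (((let x = 3 in true) && false) && true)
step 1: [let@0.0] ((true && false) && true)
step 2: [delta@0] (false && true)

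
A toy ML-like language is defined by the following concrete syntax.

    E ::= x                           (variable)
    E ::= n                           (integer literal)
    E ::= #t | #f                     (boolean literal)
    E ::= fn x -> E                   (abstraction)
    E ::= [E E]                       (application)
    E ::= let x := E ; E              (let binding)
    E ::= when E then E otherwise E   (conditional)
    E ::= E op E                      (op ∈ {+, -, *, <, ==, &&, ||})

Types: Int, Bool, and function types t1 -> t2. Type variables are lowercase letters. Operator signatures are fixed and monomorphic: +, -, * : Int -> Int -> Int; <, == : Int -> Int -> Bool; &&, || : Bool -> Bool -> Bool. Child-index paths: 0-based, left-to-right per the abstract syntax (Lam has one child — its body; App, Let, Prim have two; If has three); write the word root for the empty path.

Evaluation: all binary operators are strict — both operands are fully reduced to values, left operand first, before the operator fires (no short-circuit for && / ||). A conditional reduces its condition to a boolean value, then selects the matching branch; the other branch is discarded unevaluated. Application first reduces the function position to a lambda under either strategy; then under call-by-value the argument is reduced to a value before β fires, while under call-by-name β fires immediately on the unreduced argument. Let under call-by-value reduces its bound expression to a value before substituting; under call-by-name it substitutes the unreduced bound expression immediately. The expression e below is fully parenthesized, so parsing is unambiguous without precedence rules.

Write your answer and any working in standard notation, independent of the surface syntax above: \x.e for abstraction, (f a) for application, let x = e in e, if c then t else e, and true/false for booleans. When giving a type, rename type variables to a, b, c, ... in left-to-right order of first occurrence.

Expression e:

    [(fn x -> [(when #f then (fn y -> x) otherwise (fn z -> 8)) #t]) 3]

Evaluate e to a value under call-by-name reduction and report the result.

Answer: 8

Working:
step 0: ((\x.((if false then (\y.x) else (\z.8)) true)) 3)
step 1: [beta@root] ((if false then (\y.3) else (\z.8)) true)
step 2: [if@0] ((\z.8) true)
step 3: [beta@root] 8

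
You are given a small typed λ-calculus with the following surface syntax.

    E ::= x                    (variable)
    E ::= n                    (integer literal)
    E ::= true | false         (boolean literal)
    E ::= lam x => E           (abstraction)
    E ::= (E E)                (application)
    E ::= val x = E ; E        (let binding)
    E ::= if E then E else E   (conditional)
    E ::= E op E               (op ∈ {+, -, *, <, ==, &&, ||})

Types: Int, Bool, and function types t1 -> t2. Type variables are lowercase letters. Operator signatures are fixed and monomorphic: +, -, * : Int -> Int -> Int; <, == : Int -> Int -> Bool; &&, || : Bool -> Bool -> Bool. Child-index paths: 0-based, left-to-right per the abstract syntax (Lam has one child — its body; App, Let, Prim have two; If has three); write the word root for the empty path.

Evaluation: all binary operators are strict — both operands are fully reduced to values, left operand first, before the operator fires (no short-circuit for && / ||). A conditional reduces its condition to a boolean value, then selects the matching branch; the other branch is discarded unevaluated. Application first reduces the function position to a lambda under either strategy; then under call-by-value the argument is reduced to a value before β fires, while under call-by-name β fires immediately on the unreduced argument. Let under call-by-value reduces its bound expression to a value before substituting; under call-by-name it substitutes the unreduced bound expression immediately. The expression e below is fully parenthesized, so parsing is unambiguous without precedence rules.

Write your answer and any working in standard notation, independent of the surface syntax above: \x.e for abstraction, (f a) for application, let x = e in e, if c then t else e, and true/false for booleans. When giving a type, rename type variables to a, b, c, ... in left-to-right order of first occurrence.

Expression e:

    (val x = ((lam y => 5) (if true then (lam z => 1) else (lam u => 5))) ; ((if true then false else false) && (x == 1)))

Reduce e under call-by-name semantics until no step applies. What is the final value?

Answer: false

Trace:
step 0: (let x = ((\y.5) (if true then (\z.1) else (\u.5))) in ((if true then false else false) && (x == 1)))
step 1: [let@root] ((if true then false else false) && (((\y.5) (if true then (\z.1) else (\u.5))) == 1))
step 2: [if@0] (false && (((\y.5) (if true then (\z.1) else (\u.5))) == 1))
step 3: [beta@1.0] (false && (5 == 1))
step 4: [delta@1] (false && false)
step 5: [delta@root] false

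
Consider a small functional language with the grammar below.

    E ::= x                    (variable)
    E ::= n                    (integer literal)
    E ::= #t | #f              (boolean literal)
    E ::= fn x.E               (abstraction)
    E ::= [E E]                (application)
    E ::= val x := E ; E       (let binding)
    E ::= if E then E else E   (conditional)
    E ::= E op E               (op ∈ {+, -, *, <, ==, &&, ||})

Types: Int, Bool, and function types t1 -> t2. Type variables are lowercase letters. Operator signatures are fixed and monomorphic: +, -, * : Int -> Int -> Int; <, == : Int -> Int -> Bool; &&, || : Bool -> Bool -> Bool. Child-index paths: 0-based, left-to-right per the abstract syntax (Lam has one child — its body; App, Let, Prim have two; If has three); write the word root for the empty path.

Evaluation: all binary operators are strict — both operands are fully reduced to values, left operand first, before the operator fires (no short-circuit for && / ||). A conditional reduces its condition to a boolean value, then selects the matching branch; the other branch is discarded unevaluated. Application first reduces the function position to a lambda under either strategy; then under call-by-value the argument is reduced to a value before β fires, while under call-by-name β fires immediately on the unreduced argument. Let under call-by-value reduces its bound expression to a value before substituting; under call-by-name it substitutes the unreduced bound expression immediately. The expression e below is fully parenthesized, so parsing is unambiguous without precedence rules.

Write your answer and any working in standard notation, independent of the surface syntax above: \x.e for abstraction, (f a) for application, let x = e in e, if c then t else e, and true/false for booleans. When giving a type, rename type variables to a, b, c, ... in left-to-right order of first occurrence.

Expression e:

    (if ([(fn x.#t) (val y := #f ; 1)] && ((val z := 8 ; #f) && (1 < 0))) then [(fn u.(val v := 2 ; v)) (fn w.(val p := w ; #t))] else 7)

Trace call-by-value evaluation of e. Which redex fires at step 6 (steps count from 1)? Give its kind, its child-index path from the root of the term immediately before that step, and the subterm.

Answer: delta at 0 : (true && false)

Trace:
step 0: (if (((\x.true) (let y = false in 1)) && ((let z = 8 in false) && (1 < 0))) then ((\u.(let v = 2 in v)) (\w.(let p = w in true))) else 7)
step 1: [let@0.0.1] (if (((\x.true) 1) && ((let z = 8 in false) && (1 < 0))) then ((\u.(let v = 2 in v)) (\w.(let p = w in true))) else 7)
step 2: [beta@0.0] (if (true && ((let z = 8 in false) && (1 < 0))) then ((\u.(let v = 2 in v)) (\w.(let p = w in true))) else 7)
step 3: [let@0.1.0] (if (true && (false && (1 < 0))) then ((\u.(let v = 2 in v)) (\w.(let p = w in true))) else 7)
step 4: [delta@0.1.1] (if (true && (false && false)) then ((\u.(let v = 2 in v)) (\w.(let p = w in true))) else 7)
step 5: [delta@0.1] (if (true && false) then ((\u.(let v = 2 in v)) (\w.(let p = w in true))) else 7)
step 6: [delta@0] (if false then ((\u.(let v = 2 in v)) (\w.(let p = w in true))) else 7)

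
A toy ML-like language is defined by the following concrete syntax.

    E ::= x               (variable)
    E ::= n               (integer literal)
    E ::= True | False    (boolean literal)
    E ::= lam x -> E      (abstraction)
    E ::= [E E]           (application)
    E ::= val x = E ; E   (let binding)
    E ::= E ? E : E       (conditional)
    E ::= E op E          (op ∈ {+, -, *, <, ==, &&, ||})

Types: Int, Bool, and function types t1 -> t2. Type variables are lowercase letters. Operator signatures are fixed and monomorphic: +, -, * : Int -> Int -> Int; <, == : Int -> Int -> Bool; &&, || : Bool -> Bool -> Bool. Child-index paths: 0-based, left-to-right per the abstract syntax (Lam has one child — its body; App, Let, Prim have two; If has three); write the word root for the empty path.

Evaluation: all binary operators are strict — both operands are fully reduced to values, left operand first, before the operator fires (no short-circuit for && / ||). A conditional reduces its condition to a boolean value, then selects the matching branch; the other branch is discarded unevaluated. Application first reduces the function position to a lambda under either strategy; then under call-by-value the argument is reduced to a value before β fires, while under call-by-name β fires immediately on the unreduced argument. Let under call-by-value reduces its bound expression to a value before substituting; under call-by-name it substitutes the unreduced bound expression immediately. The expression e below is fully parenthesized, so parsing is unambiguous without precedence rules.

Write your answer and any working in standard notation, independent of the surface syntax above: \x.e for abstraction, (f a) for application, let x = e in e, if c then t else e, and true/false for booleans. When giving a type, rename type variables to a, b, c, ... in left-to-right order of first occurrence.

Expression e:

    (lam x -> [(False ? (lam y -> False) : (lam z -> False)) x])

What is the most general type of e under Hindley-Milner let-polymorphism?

Answer: a -> Bool

Working:
  unify Bool ~ Bool
\y._ : b -> Bool
\z._ : c -> Bool
  unify b -> Bool ~ c -> Bool
  unify b ~ c
  unify Bool ~ Bool
x : a
  unify c -> Bool ~ a -> d
  unify c ~ a
  unify Bool ~ d
_ _ : Bool
\x._ : a -> Bool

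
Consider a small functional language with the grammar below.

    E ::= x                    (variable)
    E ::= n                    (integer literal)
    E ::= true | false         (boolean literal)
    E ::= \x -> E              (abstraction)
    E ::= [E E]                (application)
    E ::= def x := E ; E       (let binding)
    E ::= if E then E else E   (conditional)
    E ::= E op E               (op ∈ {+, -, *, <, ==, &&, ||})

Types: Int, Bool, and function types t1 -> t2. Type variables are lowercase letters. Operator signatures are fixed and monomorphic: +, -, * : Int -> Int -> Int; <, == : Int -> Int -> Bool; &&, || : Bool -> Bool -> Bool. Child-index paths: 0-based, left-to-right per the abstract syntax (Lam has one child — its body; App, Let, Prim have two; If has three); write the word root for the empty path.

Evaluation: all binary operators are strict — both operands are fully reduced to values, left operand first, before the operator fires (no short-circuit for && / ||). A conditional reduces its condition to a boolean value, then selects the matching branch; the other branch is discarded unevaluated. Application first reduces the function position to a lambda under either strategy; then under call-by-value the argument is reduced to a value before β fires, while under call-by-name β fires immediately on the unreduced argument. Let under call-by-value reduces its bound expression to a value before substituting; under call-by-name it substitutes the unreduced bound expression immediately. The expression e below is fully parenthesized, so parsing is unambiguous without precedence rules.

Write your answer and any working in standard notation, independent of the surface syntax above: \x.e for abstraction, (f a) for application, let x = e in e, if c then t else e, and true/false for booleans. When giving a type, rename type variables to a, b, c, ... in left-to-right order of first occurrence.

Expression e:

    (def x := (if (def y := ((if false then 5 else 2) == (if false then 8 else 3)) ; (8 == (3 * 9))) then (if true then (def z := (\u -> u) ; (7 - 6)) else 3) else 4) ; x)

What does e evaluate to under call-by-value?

Answer: 4

Trace:
step 0: (let x = (if (let y = ((if false then 5 else 2) == (if false then 8 else 3)) in (8 == (3 * 9))) then (if true then (let z = (\u.u) in (7 - 6)) else 3) else 4) in x)
step 1: [if@0.0.0.0] (let x = (if (let y = (2 == (if false then 8 else 3)) in (8 == (3 * 9))) then (if true then (let z = (\u.u) in (7 - 6)) else 3) else 4) in x)
step 2: [if@0.0.0.1] (let x = (if (let y = (2 == 3) in (8 == (3 * 9))) then (if true then (let z = (\u.u) in (7 - 6)) else 3) else 4) in x)
step 3: [delta@0.0.0] (let x = (if (let y = false in (8 == (3 * 9))) then (if true then (let z = (\u.u) in (7 - 6)) else 3) else 4) in x)
step 4: [let@0.0] (let x = (if (8 == (3 * 9)) then (if true then (let z = (\u.u) in (7 - 6)) else 3) else 4) in x)
step 5: [delta@0.0.1] (let x = (if (8 == 27) then (if true then (let z = (\u.u) in (7 - 6)) else 3) else 4) in x)
step 6: [delta@0.0] (let x = (if false then (if true then (let z = (\u.u) in (7 - 6)) else 3) else 4) in x)
step 7: [if@0] (let x = 4 in x)
step 8: [let@root] 4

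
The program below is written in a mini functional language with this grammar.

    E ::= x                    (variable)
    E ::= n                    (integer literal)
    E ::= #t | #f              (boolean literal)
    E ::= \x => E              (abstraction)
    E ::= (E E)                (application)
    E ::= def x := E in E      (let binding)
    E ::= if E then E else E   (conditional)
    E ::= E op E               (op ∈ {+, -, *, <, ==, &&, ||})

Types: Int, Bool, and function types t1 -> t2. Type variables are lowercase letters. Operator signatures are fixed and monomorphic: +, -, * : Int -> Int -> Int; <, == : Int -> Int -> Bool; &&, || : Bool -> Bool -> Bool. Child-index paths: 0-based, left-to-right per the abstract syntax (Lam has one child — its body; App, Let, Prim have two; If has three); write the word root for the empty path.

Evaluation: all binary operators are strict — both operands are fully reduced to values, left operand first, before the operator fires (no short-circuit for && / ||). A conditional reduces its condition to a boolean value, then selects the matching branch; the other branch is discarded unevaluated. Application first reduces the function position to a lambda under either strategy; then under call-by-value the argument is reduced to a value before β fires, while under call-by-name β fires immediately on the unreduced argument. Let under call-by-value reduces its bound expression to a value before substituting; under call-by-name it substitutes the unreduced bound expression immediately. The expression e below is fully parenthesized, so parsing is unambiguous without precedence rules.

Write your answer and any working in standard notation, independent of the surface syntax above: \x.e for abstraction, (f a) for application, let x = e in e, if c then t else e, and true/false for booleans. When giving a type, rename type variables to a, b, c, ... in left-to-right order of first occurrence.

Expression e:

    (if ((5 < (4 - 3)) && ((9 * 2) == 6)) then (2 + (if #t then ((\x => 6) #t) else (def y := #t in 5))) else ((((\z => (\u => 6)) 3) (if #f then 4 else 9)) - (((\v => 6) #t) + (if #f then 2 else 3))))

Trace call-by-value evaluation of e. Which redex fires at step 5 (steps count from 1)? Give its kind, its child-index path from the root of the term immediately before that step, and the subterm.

Derivation:
step 0: (if ((5 < (4 - 3)) && ((9 * 2) == 6)) then (2 + (if true then ((\x.6) true) else (let y = true in 5))) else ((((\z.(\u.6)) 3) (if false then 4 else 9)) - (((\v.6) true) + (if false then 2 else 3))))
step 1: [delta@0.0.1] (if ((5 < 1) && ((9 * 2) == 6)) then (2 + (if true then ((\x.6) true) else (let y = true in 5))) else ((((\z.(\u.6)) 3) (if false then 4 else 9)) - (((\v.6) true) + (if false then 2 else 3))))
step 2: [delta@0.0] (if (false && ((9 * 2) == 6)) then (2 + (if true then ((\x.6) true) else (let y = true in 5))) else ((((\z.(\u.6)) 3) (if false then 4 else 9)) - (((\v.6) true) + (if false then 2 else 3))))
step 3: [delta@0.1.0] (if (false && (18 == 6)) then (2 + (if true then ((\x.6) true) else (let y = true in 5))) else ((((\z.(\u.6)) 3) (if false then 4 else 9)) - (((\v.6) true) + (if false then 2 else 3))))
step 4: [delta@0.1] (if (false && false) then (2 + (if true then ((\x.6) true) else (let y = true in 5))) else ((((\z.(\u.6)) 3) (if false then 4 else 9)) - (((\v.6) true) + (if false then 2 else 3))))
step 5: [delta@0] (if false then (2 + (if true then ((\x.6) true) else (let y = true in 5))) else ((((\z.(\u.6)) 3) (if false then 4 else 9)) - (((\v.6) true) + (if false then 2 else 3))))

Answer: delta at 0 : (false && false)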